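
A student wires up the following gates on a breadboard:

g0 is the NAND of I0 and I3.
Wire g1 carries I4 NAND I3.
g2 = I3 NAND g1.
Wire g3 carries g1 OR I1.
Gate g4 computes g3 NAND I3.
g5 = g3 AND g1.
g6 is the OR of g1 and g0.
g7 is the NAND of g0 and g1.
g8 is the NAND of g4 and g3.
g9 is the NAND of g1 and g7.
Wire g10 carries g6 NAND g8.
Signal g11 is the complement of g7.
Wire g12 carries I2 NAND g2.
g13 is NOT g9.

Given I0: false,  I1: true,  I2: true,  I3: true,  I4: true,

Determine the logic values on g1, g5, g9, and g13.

g1 = false, g5 = false, g9 = true, g13 = false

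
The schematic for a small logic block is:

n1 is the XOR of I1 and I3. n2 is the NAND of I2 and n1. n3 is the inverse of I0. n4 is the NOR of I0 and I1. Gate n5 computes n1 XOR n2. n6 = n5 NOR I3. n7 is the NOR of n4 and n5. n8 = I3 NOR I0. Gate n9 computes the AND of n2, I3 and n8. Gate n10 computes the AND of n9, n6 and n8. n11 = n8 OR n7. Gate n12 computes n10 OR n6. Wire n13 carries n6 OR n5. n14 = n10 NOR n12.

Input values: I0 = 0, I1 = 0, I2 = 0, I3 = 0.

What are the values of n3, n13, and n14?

n3 = 1, n13 = 1, n14 = 1

n1 = I1 XOR I3 = 0 XOR 0 = 0
n2 = I2 NAND n1 = 0 NAND 0 = 1
n3 = NOT I0 = NOT 0 = 1
n5 = n1 XOR n2 = 0 XOR 1 = 1
n6 = n5 NOR I3 = 1 NOR 0 = 0
n8 = I3 NOR I0 = 0 NOR 0 = 1
n9 = n2 AND I3 AND n8 = 1 AND 0 AND 1 = 0
n10 = n9 AND n6 AND n8 = 0 AND 0 AND 1 = 0
n12 = n10 OR n6 = 0 OR 0 = 0
n13 = n6 OR n5 = 0 OR 1 = 1
n14 = n10 NOR n12 = 0 NOR 0 = 1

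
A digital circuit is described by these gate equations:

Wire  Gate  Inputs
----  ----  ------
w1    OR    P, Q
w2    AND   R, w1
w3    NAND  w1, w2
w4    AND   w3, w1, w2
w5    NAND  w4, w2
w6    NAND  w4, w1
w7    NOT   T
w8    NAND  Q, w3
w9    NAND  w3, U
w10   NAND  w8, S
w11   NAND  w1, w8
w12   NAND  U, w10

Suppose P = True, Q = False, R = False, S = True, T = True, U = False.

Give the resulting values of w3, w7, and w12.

w3 = True, w7 = False, w12 = True

w1 = P OR Q = True OR False = True
w2 = R AND w1 = False AND True = False
w3 = w1 NAND w2 = True NAND False = True
w7 = NOT T = NOT True = False
w8 = Q NAND w3 = False NAND True = True
w10 = w8 NAND S = True NAND True = False
w12 = U NAND w10 = False NAND False = True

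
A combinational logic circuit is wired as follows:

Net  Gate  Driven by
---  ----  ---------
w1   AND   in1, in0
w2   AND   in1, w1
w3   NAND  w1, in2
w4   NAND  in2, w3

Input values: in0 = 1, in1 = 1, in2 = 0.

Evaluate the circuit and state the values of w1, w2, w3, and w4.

w1 = 1; w2 = 1; w3 = 1; w4 = 1

w1 = in1 AND in0 = 1 AND 1 = 1
w2 = in1 AND w1 = 1 AND 1 = 1
w3 = w1 NAND in2 = 1 NAND 0 = 1
w4 = in2 NAND w3 = 0 NAND 1 = 1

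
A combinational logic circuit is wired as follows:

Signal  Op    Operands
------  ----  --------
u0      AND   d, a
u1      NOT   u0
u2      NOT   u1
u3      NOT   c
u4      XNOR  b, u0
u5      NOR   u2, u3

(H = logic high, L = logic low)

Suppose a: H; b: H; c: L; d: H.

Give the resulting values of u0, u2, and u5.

u0 = H, u2 = H, u5 = L

u0 = d AND a = H AND H = H
u1 = NOT u0 = NOT H = L
u2 = NOT u1 = NOT L = H
u3 = NOT c = NOT L = H
u5 = u2 NOR u3 = H NOR H = L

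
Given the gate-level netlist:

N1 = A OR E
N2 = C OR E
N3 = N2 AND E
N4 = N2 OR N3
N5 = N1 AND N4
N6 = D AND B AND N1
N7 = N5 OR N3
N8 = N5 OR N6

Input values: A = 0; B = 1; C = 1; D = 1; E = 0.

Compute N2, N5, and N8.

N1 = A OR E = 0 OR 0 = 0
N2 = C OR E = 1 OR 0 = 1
N3 = N2 AND E = 1 AND 0 = 0
N4 = N2 OR N3 = 1 OR 0 = 1
N5 = N1 AND N4 = 0 AND 1 = 0
N6 = D AND B AND N1 = 1 AND 1 AND 0 = 0
N8 = N5 OR N6 = 0 OR 0 = 0

N2 = 1, N5 = 0, N8 = 0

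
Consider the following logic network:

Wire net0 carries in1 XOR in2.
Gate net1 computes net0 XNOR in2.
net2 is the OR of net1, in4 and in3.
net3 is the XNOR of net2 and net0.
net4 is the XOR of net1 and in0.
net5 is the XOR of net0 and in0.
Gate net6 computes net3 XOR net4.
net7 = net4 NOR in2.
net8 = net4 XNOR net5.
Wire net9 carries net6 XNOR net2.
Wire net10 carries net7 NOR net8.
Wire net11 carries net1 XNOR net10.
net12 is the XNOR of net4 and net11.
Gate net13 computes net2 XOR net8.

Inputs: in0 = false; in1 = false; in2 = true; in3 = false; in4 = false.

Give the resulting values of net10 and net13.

net10 = false  net13 = false

net0 = in1 XOR in2 = false XOR true = true
net1 = net0 XNOR in2 = true XNOR true = true
net2 = net1 OR in4 OR in3 = true OR false OR false = true
net4 = net1 XOR in0 = true XOR false = true
net5 = net0 XOR in0 = true XOR false = true
net7 = net4 NOR in2 = true NOR true = false
net8 = net4 XNOR net5 = true XNOR true = true
net10 = net7 NOR net8 = false NOR true = false
net13 = net2 XOR net8 = true XOR true = false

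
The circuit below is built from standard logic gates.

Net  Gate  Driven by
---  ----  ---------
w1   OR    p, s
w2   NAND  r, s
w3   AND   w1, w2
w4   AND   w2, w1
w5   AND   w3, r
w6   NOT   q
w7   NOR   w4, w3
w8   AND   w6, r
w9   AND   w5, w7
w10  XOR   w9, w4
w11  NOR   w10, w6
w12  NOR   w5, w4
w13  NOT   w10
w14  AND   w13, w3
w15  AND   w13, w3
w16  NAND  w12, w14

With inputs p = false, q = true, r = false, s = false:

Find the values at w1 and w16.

w1 = false; w16 = true

w1 = p OR s = false OR false = false
w2 = r NAND s = false NAND false = true
w3 = w1 AND w2 = false AND true = false
w4 = w2 AND w1 = true AND false = false
w5 = w3 AND r = false AND false = false
w7 = w4 NOR w3 = false NOR false = true
w9 = w5 AND w7 = false AND true = false
w10 = w9 XOR w4 = false XOR false = false
w12 = w5 NOR w4 = false NOR false = true
w13 = NOT w10 = NOT false = true
w14 = w13 AND w3 = true AND false = false
w16 = w12 NAND w14 = true NAND false = true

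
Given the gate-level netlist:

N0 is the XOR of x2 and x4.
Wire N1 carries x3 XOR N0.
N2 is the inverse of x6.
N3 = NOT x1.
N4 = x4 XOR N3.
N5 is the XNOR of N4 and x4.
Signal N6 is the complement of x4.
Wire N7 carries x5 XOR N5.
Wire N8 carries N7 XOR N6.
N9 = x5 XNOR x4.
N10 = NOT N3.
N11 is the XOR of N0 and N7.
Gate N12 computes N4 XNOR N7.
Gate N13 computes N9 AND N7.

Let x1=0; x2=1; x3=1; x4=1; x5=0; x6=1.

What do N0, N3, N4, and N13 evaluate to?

N0 = x2 XOR x4 = 1 XOR 1 = 0
N3 = NOT x1 = NOT 0 = 1
N4 = x4 XOR N3 = 1 XOR 1 = 0
N5 = N4 XNOR x4 = 0 XNOR 1 = 0
N7 = x5 XOR N5 = 0 XOR 0 = 0
N9 = x5 XNOR x4 = 0 XNOR 1 = 0
N13 = N9 AND N7 = 0 AND 0 = 0

N0 = 0, N3 = 1, N4 = 0, N13 = 0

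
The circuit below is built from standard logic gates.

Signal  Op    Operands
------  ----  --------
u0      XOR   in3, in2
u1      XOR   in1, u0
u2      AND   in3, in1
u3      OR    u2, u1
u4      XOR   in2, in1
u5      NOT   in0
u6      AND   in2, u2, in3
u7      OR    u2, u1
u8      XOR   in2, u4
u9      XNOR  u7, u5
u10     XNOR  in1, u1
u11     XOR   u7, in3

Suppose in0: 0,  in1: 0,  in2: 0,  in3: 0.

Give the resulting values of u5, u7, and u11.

u5 = 1, u7 = 0, u11 = 0

u0 = in3 XOR in2 = 0 XOR 0 = 0
u1 = in1 XOR u0 = 0 XOR 0 = 0
u2 = in3 AND in1 = 0 AND 0 = 0
u5 = NOT in0 = NOT 0 = 1
u7 = u2 OR u1 = 0 OR 0 = 0
u11 = u7 XOR in3 = 0 XOR 0 = 0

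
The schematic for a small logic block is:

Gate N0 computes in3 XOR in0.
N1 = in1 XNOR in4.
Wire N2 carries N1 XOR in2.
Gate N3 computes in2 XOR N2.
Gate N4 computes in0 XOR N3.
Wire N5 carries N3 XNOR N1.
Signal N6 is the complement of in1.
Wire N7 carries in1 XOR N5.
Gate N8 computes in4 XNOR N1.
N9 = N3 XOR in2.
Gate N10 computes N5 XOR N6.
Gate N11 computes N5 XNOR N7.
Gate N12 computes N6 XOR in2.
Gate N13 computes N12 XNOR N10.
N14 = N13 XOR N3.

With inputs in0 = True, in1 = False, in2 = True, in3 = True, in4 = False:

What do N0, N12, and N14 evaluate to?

N0 = False, N12 = False, N14 = False

N0 = in3 XOR in0 = True XOR True = False
N1 = in1 XNOR in4 = False XNOR False = True
N2 = N1 XOR in2 = True XOR True = False
N3 = in2 XOR N2 = True XOR False = True
N5 = N3 XNOR N1 = True XNOR True = True
N6 = NOT in1 = NOT False = True
N10 = N5 XOR N6 = True XOR True = False
N12 = N6 XOR in2 = True XOR True = False
N13 = N12 XNOR N10 = False XNOR False = True
N14 = N13 XOR N3 = True XOR True = False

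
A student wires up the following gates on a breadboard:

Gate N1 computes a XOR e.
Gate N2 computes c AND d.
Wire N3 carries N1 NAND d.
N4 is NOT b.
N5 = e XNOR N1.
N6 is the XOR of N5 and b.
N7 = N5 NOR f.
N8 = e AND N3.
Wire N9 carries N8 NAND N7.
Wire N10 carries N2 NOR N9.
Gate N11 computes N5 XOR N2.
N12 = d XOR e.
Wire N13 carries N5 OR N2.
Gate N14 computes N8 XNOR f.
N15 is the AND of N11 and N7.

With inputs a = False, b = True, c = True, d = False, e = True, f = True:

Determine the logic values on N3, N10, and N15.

N3 = True, N10 = False, N15 = False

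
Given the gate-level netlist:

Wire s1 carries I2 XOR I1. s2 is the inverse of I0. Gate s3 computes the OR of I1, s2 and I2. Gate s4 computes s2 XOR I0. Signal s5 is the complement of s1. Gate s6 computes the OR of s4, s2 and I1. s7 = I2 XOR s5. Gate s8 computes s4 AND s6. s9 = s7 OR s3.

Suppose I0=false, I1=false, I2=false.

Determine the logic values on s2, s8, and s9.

s2 = true, s8 = true, s9 = true

s1 = I2 XOR I1 = false XOR false = false
s2 = NOT I0 = NOT false = true
s3 = I1 OR s2 OR I2 = false OR true OR false = true
s4 = s2 XOR I0 = true XOR false = true
s5 = NOT s1 = NOT false = true
s6 = s4 OR s2 OR I1 = true OR true OR false = true
s7 = I2 XOR s5 = false XOR true = true
s8 = s4 AND s6 = true AND true = true
s9 = s7 OR s3 = true OR true = true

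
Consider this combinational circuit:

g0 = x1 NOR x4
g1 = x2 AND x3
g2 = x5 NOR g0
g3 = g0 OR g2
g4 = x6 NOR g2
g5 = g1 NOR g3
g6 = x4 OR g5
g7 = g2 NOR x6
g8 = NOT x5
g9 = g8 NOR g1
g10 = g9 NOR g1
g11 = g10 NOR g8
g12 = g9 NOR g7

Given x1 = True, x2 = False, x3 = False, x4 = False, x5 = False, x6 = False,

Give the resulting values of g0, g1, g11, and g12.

g0 = False, g1 = False, g11 = False, g12 = True

g0 = x1 NOR x4 = True NOR False = False
g1 = x2 AND x3 = False AND False = False
g2 = x5 NOR g0 = False NOR False = True
g7 = g2 NOR x6 = True NOR False = False
g8 = NOT x5 = NOT False = True
g9 = g8 NOR g1 = True NOR False = False
g10 = g9 NOR g1 = False NOR False = True
g11 = g10 NOR g8 = True NOR True = False
g12 = g9 NOR g7 = False NOR False = True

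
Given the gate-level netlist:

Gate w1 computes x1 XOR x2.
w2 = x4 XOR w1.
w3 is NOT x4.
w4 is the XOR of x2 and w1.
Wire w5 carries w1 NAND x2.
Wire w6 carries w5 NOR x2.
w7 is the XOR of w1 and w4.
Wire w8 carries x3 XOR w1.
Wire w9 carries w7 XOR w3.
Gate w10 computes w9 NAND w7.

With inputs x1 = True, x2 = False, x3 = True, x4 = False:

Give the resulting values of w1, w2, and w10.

w1 = x1 XOR x2 = True XOR False = True
w2 = x4 XOR w1 = False XOR True = True
w3 = NOT x4 = NOT False = True
w4 = x2 XOR w1 = False XOR True = True
w7 = w1 XOR w4 = True XOR True = False
w9 = w7 XOR w3 = False XOR True = True
w10 = w9 NAND w7 = True NAND False = True

w1 = True, w2 = True, w10 = True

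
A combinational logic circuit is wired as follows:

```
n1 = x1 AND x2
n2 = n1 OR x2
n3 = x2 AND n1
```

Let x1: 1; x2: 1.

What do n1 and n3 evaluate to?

n1 = x1 AND x2 = 1 AND 1 = 1
n3 = x2 AND n1 = 1 AND 1 = 1

n1 = 1, n3 = 1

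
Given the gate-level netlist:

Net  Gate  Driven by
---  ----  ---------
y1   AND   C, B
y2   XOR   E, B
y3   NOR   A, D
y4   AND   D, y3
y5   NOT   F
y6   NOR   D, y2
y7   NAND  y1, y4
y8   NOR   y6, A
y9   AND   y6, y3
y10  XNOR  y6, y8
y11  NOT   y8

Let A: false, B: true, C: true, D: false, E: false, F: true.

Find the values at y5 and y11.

y2 = E XOR B = false XOR true = true
y5 = NOT F = NOT true = false
y6 = D NOR y2 = false NOR true = false
y8 = y6 NOR A = false NOR false = true
y11 = NOT y8 = NOT true = false

y5 = false, y11 = false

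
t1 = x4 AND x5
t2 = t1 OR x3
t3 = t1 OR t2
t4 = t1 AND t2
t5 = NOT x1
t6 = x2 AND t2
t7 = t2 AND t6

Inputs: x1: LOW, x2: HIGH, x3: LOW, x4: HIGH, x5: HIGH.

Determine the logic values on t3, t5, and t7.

t3 = HIGH, t5 = HIGH, t7 = HIGH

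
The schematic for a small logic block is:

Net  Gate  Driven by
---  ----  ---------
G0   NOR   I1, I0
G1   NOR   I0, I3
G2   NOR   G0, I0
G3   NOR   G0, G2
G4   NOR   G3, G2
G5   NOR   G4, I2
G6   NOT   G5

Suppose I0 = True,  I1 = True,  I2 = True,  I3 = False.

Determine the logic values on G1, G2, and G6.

G1 = False  G2 = False  G6 = True

G0 = I1 NOR I0 = True NOR True = False
G1 = I0 NOR I3 = True NOR False = False
G2 = G0 NOR I0 = False NOR True = False
G3 = G0 NOR G2 = False NOR False = True
G4 = G3 NOR G2 = True NOR False = False
G5 = G4 NOR I2 = False NOR True = False
G6 = NOT G5 = NOT False = True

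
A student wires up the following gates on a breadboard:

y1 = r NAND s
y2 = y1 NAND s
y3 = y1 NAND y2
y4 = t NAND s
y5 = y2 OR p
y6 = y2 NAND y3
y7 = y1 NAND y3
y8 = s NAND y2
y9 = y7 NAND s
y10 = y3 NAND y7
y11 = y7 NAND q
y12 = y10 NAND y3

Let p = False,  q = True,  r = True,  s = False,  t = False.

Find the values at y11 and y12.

y1 = r NAND s = True NAND False = True
y2 = y1 NAND s = True NAND False = True
y3 = y1 NAND y2 = True NAND True = False
y7 = y1 NAND y3 = True NAND False = True
y10 = y3 NAND y7 = False NAND True = True
y11 = y7 NAND q = True NAND True = False
y12 = y10 NAND y3 = True NAND False = True

y11 = False  y12 = True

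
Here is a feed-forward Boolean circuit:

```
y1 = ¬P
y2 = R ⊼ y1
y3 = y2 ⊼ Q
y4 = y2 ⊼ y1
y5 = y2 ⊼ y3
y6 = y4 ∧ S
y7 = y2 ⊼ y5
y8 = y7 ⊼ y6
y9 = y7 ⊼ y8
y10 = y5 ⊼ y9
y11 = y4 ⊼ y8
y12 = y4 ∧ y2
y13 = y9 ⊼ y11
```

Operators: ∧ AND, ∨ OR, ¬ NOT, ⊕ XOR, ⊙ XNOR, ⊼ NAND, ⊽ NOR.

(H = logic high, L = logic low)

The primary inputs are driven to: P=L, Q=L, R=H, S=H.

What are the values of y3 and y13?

y1 = NOT P = NOT L = H
y2 = R NAND y1 = H NAND H = L
y3 = y2 NAND Q = L NAND L = H
y4 = y2 NAND y1 = L NAND H = H
y5 = y2 NAND y3 = L NAND H = H
y6 = y4 AND S = H AND H = H
y7 = y2 NAND y5 = L NAND H = H
y8 = y7 NAND y6 = H NAND H = L
y9 = y7 NAND y8 = H NAND L = H
y11 = y4 NAND y8 = H NAND L = H
y13 = y9 NAND y11 = H NAND H = L

y3 = H, y13 = L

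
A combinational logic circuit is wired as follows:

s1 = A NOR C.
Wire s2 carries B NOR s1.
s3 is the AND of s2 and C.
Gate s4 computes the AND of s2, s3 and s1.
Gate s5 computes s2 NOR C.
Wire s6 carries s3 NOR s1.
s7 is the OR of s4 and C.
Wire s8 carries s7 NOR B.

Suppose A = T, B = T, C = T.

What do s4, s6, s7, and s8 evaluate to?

s4 = F; s6 = T; s7 = T; s8 = F

s1 = A NOR C = T NOR T = F
s2 = B NOR s1 = T NOR F = F
s3 = s2 AND C = F AND T = F
s4 = s2 AND s3 AND s1 = F AND F AND F = F
s6 = s3 NOR s1 = F NOR F = T
s7 = s4 OR C = F OR T = T
s8 = s7 NOR B = T NOR T = F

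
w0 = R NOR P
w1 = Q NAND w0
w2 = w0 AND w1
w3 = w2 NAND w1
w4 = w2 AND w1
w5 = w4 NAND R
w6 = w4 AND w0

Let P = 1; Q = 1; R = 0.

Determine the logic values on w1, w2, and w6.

w1 = 1  w2 = 0  w6 = 0

w0 = R NOR P = 0 NOR 1 = 0
w1 = Q NAND w0 = 1 NAND 0 = 1
w2 = w0 AND w1 = 0 AND 1 = 0
w4 = w2 AND w1 = 0 AND 1 = 0
w6 = w4 AND w0 = 0 AND 0 = 0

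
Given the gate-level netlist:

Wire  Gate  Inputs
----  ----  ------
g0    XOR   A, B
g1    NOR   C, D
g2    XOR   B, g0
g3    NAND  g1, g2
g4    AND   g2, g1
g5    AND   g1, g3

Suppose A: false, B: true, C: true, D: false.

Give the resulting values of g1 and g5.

g1 = false, g5 = false

g0 = A XOR B = false XOR true = true
g1 = C NOR D = true NOR false = false
g2 = B XOR g0 = true XOR true = false
g3 = g1 NAND g2 = false NAND false = true
g5 = g1 AND g3 = false AND true = false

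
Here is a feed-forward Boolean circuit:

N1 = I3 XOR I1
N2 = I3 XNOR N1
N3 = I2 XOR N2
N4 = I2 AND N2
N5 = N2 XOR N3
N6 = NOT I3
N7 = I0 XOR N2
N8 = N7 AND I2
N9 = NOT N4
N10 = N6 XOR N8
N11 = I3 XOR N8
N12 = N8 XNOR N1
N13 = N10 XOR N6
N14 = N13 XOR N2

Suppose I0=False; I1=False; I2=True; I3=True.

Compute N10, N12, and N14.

N1 = I3 XOR I1 = True XOR False = True
N2 = I3 XNOR N1 = True XNOR True = True
N6 = NOT I3 = NOT True = False
N7 = I0 XOR N2 = False XOR True = True
N8 = N7 AND I2 = True AND True = True
N10 = N6 XOR N8 = False XOR True = True
N12 = N8 XNOR N1 = True XNOR True = True
N13 = N10 XOR N6 = True XOR False = True
N14 = N13 XOR N2 = True XOR True = False

N10 = True  N12 = True  N14 = False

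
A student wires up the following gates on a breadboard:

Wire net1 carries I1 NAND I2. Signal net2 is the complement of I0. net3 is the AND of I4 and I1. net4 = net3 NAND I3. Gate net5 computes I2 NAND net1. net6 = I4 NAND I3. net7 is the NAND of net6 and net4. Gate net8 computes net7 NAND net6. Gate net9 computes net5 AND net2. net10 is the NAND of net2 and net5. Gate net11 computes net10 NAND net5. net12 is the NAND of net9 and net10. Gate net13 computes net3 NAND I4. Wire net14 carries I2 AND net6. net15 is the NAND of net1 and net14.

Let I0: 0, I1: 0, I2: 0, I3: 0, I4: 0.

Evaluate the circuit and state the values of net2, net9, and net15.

net2 = 1, net9 = 1, net15 = 1

net1 = I1 NAND I2 = 0 NAND 0 = 1
net2 = NOT I0 = NOT 0 = 1
net5 = I2 NAND net1 = 0 NAND 1 = 1
net6 = I4 NAND I3 = 0 NAND 0 = 1
net9 = net5 AND net2 = 1 AND 1 = 1
net14 = I2 AND net6 = 0 AND 1 = 0
net15 = net1 NAND net14 = 1 NAND 0 = 1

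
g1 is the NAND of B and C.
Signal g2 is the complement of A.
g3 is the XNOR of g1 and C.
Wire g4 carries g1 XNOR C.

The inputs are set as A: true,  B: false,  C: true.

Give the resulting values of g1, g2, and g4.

g1 = true  g2 = false  g4 = true

g1 = B NAND C = false NAND true = true
g2 = NOT A = NOT true = false
g4 = g1 XNOR C = true XNOR true = true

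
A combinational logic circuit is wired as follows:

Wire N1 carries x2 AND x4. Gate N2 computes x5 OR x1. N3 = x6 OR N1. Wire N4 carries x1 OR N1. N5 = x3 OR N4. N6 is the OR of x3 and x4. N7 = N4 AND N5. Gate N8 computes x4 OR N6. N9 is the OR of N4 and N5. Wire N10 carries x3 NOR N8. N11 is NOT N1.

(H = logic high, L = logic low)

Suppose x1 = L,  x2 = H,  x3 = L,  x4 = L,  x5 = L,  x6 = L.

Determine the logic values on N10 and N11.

N10 = H, N11 = H

N1 = x2 AND x4 = H AND L = L
N6 = x3 OR x4 = L OR L = L
N8 = x4 OR N6 = L OR L = L
N10 = x3 NOR N8 = L NOR L = H
N11 = NOT N1 = NOT L = H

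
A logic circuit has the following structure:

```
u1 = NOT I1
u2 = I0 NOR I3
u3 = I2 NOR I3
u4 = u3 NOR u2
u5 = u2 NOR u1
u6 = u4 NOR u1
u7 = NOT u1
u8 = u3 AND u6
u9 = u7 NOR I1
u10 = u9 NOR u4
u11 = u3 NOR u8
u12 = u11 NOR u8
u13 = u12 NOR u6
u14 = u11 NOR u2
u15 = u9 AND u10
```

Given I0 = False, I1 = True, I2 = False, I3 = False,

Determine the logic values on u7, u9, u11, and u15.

u7 = True, u9 = False, u11 = False, u15 = False

u1 = NOT I1 = NOT True = False
u2 = I0 NOR I3 = False NOR False = True
u3 = I2 NOR I3 = False NOR False = True
u4 = u3 NOR u2 = True NOR True = False
u6 = u4 NOR u1 = False NOR False = True
u7 = NOT u1 = NOT False = True
u8 = u3 AND u6 = True AND True = True
u9 = u7 NOR I1 = True NOR True = False
u10 = u9 NOR u4 = False NOR False = True
u11 = u3 NOR u8 = True NOR True = False
u15 = u9 AND u10 = False AND True = False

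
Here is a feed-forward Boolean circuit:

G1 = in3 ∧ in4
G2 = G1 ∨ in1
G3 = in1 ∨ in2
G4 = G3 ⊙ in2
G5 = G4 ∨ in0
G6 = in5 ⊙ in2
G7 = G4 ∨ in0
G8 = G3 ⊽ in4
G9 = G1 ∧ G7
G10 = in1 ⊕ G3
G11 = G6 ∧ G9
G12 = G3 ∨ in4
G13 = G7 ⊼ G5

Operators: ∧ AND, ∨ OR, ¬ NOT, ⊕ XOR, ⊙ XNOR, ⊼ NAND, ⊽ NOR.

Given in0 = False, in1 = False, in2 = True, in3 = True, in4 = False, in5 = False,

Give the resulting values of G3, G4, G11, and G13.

G1 = in3 AND in4 = True AND False = False
G3 = in1 OR in2 = False OR True = True
G4 = G3 XNOR in2 = True XNOR True = True
G5 = G4 OR in0 = True OR False = True
G6 = in5 XNOR in2 = False XNOR True = False
G7 = G4 OR in0 = True OR False = True
G9 = G1 AND G7 = False AND True = False
G11 = G6 AND G9 = False AND False = False
G13 = G7 NAND G5 = True NAND True = False

G3 = True, G4 = True, G11 = False, G13 = False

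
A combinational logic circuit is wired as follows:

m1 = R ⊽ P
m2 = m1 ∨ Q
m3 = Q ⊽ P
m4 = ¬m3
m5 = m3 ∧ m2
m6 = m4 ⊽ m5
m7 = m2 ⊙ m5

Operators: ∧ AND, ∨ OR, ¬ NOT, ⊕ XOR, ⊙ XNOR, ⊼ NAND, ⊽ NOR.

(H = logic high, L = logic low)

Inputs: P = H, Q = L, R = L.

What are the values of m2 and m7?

m2 = L, m7 = H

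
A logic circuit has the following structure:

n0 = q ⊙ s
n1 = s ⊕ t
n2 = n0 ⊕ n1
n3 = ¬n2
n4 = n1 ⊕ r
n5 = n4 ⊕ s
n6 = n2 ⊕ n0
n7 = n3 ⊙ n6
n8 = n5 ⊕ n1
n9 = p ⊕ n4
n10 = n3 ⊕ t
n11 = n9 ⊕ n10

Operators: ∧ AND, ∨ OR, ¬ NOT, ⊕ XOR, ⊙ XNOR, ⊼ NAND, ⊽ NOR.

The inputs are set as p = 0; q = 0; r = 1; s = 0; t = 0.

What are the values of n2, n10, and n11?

n2 = 1  n10 = 0  n11 = 1

n0 = q XNOR s = 0 XNOR 0 = 1
n1 = s XOR t = 0 XOR 0 = 0
n2 = n0 XOR n1 = 1 XOR 0 = 1
n3 = NOT n2 = NOT 1 = 0
n4 = n1 XOR r = 0 XOR 1 = 1
n9 = p XOR n4 = 0 XOR 1 = 1
n10 = n3 XOR t = 0 XOR 0 = 0
n11 = n9 XOR n10 = 1 XOR 0 = 1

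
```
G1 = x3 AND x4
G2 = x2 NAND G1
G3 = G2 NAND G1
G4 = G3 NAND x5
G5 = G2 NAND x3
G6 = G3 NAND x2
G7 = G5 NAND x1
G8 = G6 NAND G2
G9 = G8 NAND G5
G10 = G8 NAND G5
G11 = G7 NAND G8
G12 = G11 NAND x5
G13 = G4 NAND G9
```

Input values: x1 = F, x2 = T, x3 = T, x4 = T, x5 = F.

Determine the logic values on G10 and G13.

G1 = x3 AND x4 = T AND T = T
G2 = x2 NAND G1 = T NAND T = F
G3 = G2 NAND G1 = F NAND T = T
G4 = G3 NAND x5 = T NAND F = T
G5 = G2 NAND x3 = F NAND T = T
G6 = G3 NAND x2 = T NAND T = F
G8 = G6 NAND G2 = F NAND F = T
G9 = G8 NAND G5 = T NAND T = F
G10 = G8 NAND G5 = T NAND T = F
G13 = G4 NAND G9 = T NAND F = T

G10 = F; G13 = T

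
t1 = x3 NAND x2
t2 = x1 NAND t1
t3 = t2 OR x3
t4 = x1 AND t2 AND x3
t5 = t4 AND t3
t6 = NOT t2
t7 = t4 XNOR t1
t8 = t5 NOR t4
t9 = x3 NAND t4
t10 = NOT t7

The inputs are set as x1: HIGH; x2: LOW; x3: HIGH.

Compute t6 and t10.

t1 = x3 NAND x2 = HIGH NAND LOW = HIGH
t2 = x1 NAND t1 = HIGH NAND HIGH = LOW
t4 = x1 AND t2 AND x3 = HIGH AND LOW AND HIGH = LOW
t6 = NOT t2 = NOT LOW = HIGH
t7 = t4 XNOR t1 = LOW XNOR HIGH = LOW
t10 = NOT t7 = NOT LOW = HIGH

t6 = HIGH  t10 = HIGH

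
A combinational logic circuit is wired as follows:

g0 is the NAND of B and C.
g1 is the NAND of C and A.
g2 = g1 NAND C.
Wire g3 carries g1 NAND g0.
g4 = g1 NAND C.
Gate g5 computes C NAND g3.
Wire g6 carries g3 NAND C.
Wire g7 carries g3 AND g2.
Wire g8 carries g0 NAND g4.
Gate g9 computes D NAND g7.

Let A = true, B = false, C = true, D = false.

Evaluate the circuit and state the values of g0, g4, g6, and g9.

g0 = true  g4 = true  g6 = false  g9 = true

g0 = B NAND C = false NAND true = true
g1 = C NAND A = true NAND true = false
g2 = g1 NAND C = false NAND true = true
g3 = g1 NAND g0 = false NAND true = true
g4 = g1 NAND C = false NAND true = true
g6 = g3 NAND C = true NAND true = false
g7 = g3 AND g2 = true AND true = true
g9 = D NAND g7 = false NAND true = true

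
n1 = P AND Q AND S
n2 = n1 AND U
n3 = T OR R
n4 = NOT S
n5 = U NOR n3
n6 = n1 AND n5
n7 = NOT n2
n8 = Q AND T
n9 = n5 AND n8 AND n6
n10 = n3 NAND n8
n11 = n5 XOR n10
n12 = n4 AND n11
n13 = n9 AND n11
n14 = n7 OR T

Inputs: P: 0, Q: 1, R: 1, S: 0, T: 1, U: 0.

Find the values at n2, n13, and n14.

n2 = 0  n13 = 0  n14 = 1

n1 = P AND Q AND S = 0 AND 1 AND 0 = 0
n2 = n1 AND U = 0 AND 0 = 0
n3 = T OR R = 1 OR 1 = 1
n5 = U NOR n3 = 0 NOR 1 = 0
n6 = n1 AND n5 = 0 AND 0 = 0
n7 = NOT n2 = NOT 0 = 1
n8 = Q AND T = 1 AND 1 = 1
n9 = n5 AND n8 AND n6 = 0 AND 1 AND 0 = 0
n10 = n3 NAND n8 = 1 NAND 1 = 0
n11 = n5 XOR n10 = 0 XOR 0 = 0
n13 = n9 AND n11 = 0 AND 0 = 0
n14 = n7 OR T = 1 OR 1 = 1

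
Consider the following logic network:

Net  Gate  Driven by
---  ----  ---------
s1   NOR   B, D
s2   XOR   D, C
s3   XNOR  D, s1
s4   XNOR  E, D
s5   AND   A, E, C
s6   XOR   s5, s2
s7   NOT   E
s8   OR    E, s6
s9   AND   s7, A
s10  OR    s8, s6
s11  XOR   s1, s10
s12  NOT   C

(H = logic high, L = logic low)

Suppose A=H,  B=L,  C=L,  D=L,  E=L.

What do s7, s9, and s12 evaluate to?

s7 = H  s9 = H  s12 = H

s7 = NOT E = NOT L = H
s9 = s7 AND A = H AND H = H
s12 = NOT C = NOT L = H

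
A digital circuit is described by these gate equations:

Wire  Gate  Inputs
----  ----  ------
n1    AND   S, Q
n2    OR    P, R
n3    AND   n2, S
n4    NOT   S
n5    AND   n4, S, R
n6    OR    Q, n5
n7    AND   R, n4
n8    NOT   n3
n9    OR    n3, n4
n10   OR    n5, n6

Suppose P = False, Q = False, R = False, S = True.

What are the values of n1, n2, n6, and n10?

n1 = False, n2 = False, n6 = False, n10 = False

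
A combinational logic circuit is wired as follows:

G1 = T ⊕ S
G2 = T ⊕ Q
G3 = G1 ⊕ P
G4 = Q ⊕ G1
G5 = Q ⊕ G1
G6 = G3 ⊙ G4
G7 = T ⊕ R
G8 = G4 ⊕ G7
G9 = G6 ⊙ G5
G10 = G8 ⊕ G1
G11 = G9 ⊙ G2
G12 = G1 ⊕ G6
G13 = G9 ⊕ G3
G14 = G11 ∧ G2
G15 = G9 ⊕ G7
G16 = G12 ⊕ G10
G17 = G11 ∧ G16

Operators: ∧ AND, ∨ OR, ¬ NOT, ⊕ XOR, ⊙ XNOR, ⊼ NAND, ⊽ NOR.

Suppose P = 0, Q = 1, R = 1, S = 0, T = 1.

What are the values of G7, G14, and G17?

G1 = T XOR S = 1 XOR 0 = 1
G2 = T XOR Q = 1 XOR 1 = 0
G3 = G1 XOR P = 1 XOR 0 = 1
G4 = Q XOR G1 = 1 XOR 1 = 0
G5 = Q XOR G1 = 1 XOR 1 = 0
G6 = G3 XNOR G4 = 1 XNOR 0 = 0
G7 = T XOR R = 1 XOR 1 = 0
G8 = G4 XOR G7 = 0 XOR 0 = 0
G9 = G6 XNOR G5 = 0 XNOR 0 = 1
G10 = G8 XOR G1 = 0 XOR 1 = 1
G11 = G9 XNOR G2 = 1 XNOR 0 = 0
G12 = G1 XOR G6 = 1 XOR 0 = 1
G14 = G11 AND G2 = 0 AND 0 = 0
G16 = G12 XOR G10 = 1 XOR 1 = 0
G17 = G11 AND G16 = 0 AND 0 = 0

G7 = 0  G14 = 0  G17 = 0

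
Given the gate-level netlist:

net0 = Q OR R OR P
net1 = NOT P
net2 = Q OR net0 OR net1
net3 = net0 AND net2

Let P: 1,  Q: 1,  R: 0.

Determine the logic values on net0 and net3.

net0 = 1, net3 = 1

net0 = Q OR R OR P = 1 OR 0 OR 1 = 1
net1 = NOT P = NOT 1 = 0
net2 = Q OR net0 OR net1 = 1 OR 1 OR 0 = 1
net3 = net0 AND net2 = 1 AND 1 = 1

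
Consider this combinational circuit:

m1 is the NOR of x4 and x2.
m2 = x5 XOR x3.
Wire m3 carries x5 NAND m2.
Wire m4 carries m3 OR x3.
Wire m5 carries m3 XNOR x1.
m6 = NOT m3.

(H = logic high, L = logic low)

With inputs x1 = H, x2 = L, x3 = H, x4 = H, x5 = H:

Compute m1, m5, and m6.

m1 = x4 NOR x2 = H NOR L = L
m2 = x5 XOR x3 = H XOR H = L
m3 = x5 NAND m2 = H NAND L = H
m5 = m3 XNOR x1 = H XNOR H = H
m6 = NOT m3 = NOT H = L

m1 = L; m5 = H; m6 = L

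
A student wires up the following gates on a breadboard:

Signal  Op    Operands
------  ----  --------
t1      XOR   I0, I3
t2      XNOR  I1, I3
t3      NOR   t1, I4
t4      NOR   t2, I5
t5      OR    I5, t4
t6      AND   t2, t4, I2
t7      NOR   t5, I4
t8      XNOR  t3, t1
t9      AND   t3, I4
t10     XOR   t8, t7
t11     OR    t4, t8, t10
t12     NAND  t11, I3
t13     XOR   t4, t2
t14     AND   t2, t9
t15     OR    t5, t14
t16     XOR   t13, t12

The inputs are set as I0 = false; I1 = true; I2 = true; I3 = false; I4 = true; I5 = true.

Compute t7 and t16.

t1 = I0 XOR I3 = false XOR false = false
t2 = I1 XNOR I3 = true XNOR false = false
t3 = t1 NOR I4 = false NOR true = false
t4 = t2 NOR I5 = false NOR true = false
t5 = I5 OR t4 = true OR false = true
t7 = t5 NOR I4 = true NOR true = false
t8 = t3 XNOR t1 = false XNOR false = true
t10 = t8 XOR t7 = true XOR false = true
t11 = t4 OR t8 OR t10 = false OR true OR true = true
t12 = t11 NAND I3 = true NAND false = true
t13 = t4 XOR t2 = false XOR false = false
t16 = t13 XOR t12 = false XOR true = true

t7 = false, t16 = true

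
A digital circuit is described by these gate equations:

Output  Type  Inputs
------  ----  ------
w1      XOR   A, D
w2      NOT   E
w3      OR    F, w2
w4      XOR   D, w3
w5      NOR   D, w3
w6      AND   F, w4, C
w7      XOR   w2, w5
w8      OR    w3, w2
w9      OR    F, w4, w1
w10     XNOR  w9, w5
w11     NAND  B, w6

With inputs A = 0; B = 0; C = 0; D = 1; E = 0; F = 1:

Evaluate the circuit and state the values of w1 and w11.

w1 = 1  w11 = 1

w1 = A XOR D = 0 XOR 1 = 1
w2 = NOT E = NOT 0 = 1
w3 = F OR w2 = 1 OR 1 = 1
w4 = D XOR w3 = 1 XOR 1 = 0
w6 = F AND w4 AND C = 1 AND 0 AND 0 = 0
w11 = B NAND w6 = 0 NAND 0 = 1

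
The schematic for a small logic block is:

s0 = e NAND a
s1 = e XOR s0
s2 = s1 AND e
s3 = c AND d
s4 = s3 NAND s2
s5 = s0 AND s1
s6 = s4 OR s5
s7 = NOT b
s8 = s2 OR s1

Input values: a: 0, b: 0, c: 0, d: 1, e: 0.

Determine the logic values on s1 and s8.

s1 = 1, s8 = 1

s0 = e NAND a = 0 NAND 0 = 1
s1 = e XOR s0 = 0 XOR 1 = 1
s2 = s1 AND e = 1 AND 0 = 0
s8 = s2 OR s1 = 0 OR 1 = 1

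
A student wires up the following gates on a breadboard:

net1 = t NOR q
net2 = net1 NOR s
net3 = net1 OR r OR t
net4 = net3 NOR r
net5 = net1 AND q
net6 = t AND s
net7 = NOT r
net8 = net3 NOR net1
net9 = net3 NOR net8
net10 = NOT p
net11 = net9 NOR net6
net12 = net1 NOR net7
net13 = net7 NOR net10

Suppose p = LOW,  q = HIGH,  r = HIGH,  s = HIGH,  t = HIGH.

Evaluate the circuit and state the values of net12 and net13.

net1 = t NOR q = HIGH NOR HIGH = LOW
net7 = NOT r = NOT HIGH = LOW
net10 = NOT p = NOT LOW = HIGH
net12 = net1 NOR net7 = LOW NOR LOW = HIGH
net13 = net7 NOR net10 = LOW NOR HIGH = LOW

net12 = HIGH, net13 = LOW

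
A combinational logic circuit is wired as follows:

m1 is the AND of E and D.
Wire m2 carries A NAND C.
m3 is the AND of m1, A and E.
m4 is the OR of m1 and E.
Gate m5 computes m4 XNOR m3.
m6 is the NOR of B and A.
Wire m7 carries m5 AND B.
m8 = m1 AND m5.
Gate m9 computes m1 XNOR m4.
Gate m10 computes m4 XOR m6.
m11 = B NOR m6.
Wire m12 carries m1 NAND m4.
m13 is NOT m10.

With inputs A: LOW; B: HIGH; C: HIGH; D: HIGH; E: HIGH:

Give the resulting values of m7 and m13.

m1 = E AND D = HIGH AND HIGH = HIGH
m3 = m1 AND A AND E = HIGH AND LOW AND HIGH = LOW
m4 = m1 OR E = HIGH OR HIGH = HIGH
m5 = m4 XNOR m3 = HIGH XNOR LOW = LOW
m6 = B NOR A = HIGH NOR LOW = LOW
m7 = m5 AND B = LOW AND HIGH = LOW
m10 = m4 XOR m6 = HIGH XOR LOW = HIGH
m13 = NOT m10 = NOT HIGH = LOW

m7 = LOW; m13 = LOW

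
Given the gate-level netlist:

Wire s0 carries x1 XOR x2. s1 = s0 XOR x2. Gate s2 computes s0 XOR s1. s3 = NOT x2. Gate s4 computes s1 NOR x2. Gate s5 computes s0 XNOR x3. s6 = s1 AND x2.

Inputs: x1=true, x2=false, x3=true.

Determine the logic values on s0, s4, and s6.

s0 = true  s4 = false  s6 = false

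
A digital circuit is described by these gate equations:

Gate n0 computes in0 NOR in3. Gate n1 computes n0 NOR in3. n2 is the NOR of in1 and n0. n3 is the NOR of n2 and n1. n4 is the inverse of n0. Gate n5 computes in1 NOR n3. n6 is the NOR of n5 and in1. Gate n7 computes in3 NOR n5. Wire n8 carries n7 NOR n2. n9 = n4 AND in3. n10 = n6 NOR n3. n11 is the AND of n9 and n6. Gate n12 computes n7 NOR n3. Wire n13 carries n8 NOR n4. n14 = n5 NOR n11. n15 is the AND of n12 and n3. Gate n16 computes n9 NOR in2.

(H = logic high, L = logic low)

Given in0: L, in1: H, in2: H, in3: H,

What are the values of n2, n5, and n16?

n2 = L, n5 = L, n16 = L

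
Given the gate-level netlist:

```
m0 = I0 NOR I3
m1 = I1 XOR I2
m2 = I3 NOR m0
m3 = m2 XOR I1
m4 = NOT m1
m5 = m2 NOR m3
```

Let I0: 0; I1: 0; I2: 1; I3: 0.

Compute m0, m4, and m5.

m0 = I0 NOR I3 = 0 NOR 0 = 1
m1 = I1 XOR I2 = 0 XOR 1 = 1
m2 = I3 NOR m0 = 0 NOR 1 = 0
m3 = m2 XOR I1 = 0 XOR 0 = 0
m4 = NOT m1 = NOT 1 = 0
m5 = m2 NOR m3 = 0 NOR 0 = 1

m0 = 1, m4 = 0, m5 = 1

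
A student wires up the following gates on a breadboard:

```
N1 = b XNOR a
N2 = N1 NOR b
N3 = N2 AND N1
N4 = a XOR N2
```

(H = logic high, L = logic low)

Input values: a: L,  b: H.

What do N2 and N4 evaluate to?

N2 = L; N4 = L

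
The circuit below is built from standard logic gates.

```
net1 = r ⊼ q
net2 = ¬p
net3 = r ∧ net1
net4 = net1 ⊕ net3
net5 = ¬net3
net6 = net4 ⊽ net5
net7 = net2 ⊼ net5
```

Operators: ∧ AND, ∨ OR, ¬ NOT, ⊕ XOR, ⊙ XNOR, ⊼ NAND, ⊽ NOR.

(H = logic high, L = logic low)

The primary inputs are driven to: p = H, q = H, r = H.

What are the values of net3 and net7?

net3 = L  net7 = H

net1 = r NAND q = H NAND H = L
net2 = NOT p = NOT H = L
net3 = r AND net1 = H AND L = L
net5 = NOT net3 = NOT L = H
net7 = net2 NAND net5 = L NAND H = H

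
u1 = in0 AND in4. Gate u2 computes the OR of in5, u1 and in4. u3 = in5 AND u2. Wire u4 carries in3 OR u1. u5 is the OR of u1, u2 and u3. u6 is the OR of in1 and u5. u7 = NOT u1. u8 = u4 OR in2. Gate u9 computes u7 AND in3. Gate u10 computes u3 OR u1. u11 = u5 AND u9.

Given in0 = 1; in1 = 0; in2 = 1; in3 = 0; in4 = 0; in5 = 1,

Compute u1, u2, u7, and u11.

u1 = 0  u2 = 1  u7 = 1  u11 = 0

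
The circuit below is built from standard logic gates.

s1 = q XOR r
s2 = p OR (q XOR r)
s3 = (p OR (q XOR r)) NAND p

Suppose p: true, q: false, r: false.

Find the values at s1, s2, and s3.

s1 = false  s2 = true  s3 = false

s1 = false XOR false = false
s2 = true OR (false XOR false) = true
s3 = (true OR (false XOR false)) NAND true = false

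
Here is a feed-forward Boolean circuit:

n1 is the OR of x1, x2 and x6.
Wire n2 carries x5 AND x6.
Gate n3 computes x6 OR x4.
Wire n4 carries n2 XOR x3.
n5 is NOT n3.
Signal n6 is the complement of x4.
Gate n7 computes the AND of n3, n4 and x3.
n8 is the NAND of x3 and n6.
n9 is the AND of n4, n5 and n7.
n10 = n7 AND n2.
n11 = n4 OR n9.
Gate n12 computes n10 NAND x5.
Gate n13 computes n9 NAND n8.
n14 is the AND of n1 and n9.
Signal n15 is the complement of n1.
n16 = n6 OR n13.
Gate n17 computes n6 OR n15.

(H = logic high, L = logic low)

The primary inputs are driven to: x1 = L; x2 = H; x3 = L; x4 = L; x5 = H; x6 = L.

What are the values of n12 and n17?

n1 = x1 OR x2 OR x6 = L OR H OR L = H
n2 = x5 AND x6 = H AND L = L
n3 = x6 OR x4 = L OR L = L
n4 = n2 XOR x3 = L XOR L = L
n6 = NOT x4 = NOT L = H
n7 = n3 AND n4 AND x3 = L AND L AND L = L
n10 = n7 AND n2 = L AND L = L
n12 = n10 NAND x5 = L NAND H = H
n15 = NOT n1 = NOT H = L
n17 = n6 OR n15 = H OR L = H

n12 = H, n17 = H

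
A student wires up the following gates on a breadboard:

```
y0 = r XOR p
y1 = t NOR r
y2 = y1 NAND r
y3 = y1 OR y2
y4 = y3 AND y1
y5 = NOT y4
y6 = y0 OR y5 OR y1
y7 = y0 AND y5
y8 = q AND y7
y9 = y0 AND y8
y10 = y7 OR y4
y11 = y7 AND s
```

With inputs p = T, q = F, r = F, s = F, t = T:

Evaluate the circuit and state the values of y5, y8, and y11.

y5 = T; y8 = F; y11 = F

y0 = r XOR p = F XOR T = T
y1 = t NOR r = T NOR F = F
y2 = y1 NAND r = F NAND F = T
y3 = y1 OR y2 = F OR T = T
y4 = y3 AND y1 = T AND F = F
y5 = NOT y4 = NOT F = T
y7 = y0 AND y5 = T AND T = T
y8 = q AND y7 = F AND T = F
y11 = y7 AND s = T AND F = F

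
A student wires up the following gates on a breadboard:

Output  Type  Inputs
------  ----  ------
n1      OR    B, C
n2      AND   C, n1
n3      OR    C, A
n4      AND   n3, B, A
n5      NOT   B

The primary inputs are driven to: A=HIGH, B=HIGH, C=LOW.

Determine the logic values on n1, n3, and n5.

n1 = HIGH; n3 = HIGH; n5 = LOW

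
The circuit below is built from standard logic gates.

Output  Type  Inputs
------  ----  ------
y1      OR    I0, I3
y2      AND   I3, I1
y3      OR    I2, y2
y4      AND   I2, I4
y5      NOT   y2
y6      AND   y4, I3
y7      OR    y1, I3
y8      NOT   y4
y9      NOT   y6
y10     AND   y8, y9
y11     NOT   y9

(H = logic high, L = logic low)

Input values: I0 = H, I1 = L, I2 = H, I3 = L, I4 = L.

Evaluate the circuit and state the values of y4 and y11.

y4 = L  y11 = L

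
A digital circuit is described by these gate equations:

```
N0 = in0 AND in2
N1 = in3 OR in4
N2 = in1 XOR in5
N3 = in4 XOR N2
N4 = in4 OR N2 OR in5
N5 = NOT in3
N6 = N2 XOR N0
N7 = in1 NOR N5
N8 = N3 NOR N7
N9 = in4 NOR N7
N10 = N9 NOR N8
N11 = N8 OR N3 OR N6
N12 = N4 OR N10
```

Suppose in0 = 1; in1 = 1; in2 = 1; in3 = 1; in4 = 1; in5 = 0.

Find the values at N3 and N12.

N3 = 0; N12 = 1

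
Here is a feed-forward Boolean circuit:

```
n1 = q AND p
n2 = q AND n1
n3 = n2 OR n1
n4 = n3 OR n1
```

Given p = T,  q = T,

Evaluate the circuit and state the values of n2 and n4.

n2 = T, n4 = T

n1 = q AND p = T AND T = T
n2 = q AND n1 = T AND T = T
n3 = n2 OR n1 = T OR T = T
n4 = n3 OR n1 = T OR T = T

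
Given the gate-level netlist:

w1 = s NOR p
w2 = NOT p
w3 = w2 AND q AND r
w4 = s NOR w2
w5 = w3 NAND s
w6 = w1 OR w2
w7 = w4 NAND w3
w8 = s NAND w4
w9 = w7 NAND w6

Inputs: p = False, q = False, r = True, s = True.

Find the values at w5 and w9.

w1 = s NOR p = True NOR False = False
w2 = NOT p = NOT False = True
w3 = w2 AND q AND r = True AND False AND True = False
w4 = s NOR w2 = True NOR True = False
w5 = w3 NAND s = False NAND True = True
w6 = w1 OR w2 = False OR True = True
w7 = w4 NAND w3 = False NAND False = True
w9 = w7 NAND w6 = True NAND True = False

w5 = True; w9 = False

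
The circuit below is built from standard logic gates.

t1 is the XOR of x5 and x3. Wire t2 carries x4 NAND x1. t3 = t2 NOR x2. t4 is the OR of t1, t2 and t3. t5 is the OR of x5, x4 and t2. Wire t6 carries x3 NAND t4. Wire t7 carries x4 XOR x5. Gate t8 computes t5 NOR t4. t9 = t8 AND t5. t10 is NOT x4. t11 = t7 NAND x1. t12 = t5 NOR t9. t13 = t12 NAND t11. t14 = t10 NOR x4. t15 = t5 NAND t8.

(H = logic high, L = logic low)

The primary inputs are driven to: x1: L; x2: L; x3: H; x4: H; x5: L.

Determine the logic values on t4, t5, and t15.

t1 = x5 XOR x3 = L XOR H = H
t2 = x4 NAND x1 = H NAND L = H
t3 = t2 NOR x2 = H NOR L = L
t4 = t1 OR t2 OR t3 = H OR H OR L = H
t5 = x5 OR x4 OR t2 = L OR H OR H = H
t8 = t5 NOR t4 = H NOR H = L
t15 = t5 NAND t8 = H NAND L = H

t4 = H, t5 = H, t15 = H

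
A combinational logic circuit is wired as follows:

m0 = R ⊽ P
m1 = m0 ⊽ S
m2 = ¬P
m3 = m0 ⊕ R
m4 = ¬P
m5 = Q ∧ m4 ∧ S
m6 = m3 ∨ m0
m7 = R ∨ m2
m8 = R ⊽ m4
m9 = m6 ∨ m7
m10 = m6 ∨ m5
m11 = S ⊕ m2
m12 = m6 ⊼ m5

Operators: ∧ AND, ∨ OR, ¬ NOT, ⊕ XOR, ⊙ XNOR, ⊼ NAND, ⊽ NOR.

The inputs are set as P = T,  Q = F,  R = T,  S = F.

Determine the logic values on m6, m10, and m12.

m6 = T  m10 = T  m12 = T

m0 = R NOR P = T NOR T = F
m3 = m0 XOR R = F XOR T = T
m4 = NOT P = NOT T = F
m5 = Q AND m4 AND S = F AND F AND F = F
m6 = m3 OR m0 = T OR F = T
m10 = m6 OR m5 = T OR F = T
m12 = m6 NAND m5 = T NAND F = T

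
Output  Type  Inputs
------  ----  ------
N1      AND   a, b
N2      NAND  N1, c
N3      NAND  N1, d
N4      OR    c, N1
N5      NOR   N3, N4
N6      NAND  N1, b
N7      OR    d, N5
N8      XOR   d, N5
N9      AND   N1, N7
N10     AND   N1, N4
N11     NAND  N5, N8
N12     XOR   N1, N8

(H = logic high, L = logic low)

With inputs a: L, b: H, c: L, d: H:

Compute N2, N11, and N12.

N2 = H  N11 = H  N12 = H

N1 = a AND b = L AND H = L
N2 = N1 NAND c = L NAND L = H
N3 = N1 NAND d = L NAND H = H
N4 = c OR N1 = L OR L = L
N5 = N3 NOR N4 = H NOR L = L
N8 = d XOR N5 = H XOR L = H
N11 = N5 NAND N8 = L NAND H = H
N12 = N1 XOR N8 = L XOR H = H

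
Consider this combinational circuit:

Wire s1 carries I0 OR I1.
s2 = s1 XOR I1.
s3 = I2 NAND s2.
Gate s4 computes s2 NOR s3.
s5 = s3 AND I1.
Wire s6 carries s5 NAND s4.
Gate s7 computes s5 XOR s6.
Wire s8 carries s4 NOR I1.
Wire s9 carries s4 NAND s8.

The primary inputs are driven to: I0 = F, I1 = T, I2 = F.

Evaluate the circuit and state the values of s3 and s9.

s1 = I0 OR I1 = F OR T = T
s2 = s1 XOR I1 = T XOR T = F
s3 = I2 NAND s2 = F NAND F = T
s4 = s2 NOR s3 = F NOR T = F
s8 = s4 NOR I1 = F NOR T = F
s9 = s4 NAND s8 = F NAND F = T

s3 = T, s9 = T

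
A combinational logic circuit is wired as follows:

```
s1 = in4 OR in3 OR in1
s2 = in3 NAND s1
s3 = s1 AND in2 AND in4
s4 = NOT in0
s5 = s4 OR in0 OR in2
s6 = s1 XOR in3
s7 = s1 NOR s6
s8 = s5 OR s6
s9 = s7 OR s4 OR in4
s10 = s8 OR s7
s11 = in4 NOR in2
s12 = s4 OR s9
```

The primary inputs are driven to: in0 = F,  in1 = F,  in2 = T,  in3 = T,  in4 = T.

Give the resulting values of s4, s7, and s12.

s4 = T, s7 = F, s12 = T

s1 = in4 OR in3 OR in1 = T OR T OR F = T
s4 = NOT in0 = NOT F = T
s6 = s1 XOR in3 = T XOR T = F
s7 = s1 NOR s6 = T NOR F = F
s9 = s7 OR s4 OR in4 = F OR T OR T = T
s12 = s4 OR s9 = T OR T = T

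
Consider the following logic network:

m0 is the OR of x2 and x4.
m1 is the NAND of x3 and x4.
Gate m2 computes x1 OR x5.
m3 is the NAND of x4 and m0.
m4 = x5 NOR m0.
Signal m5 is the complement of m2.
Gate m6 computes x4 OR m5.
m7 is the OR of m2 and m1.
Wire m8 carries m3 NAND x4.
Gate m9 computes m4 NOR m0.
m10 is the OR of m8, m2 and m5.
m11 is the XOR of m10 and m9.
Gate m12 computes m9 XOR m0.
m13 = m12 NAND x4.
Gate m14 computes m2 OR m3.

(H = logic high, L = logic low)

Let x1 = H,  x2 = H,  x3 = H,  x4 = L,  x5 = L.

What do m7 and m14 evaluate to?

m7 = H; m14 = H

m0 = x2 OR x4 = H OR L = H
m1 = x3 NAND x4 = H NAND L = H
m2 = x1 OR x5 = H OR L = H
m3 = x4 NAND m0 = L NAND H = H
m7 = m2 OR m1 = H OR H = H
m14 = m2 OR m3 = H OR H = H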